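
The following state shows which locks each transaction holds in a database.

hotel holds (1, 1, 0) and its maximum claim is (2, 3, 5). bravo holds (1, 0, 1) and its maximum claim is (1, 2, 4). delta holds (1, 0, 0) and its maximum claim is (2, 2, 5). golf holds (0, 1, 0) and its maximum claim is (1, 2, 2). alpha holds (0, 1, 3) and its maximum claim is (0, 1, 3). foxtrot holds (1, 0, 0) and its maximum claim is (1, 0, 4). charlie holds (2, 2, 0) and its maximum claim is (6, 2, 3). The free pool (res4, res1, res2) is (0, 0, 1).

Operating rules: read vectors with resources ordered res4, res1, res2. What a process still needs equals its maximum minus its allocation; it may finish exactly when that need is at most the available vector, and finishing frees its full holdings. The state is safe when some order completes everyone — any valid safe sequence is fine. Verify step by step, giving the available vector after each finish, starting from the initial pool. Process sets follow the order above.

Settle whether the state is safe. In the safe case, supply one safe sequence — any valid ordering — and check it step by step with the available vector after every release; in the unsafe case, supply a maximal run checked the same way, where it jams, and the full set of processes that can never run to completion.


SAFE. One safe sequence: alpha, foxtrot, golf, bravo, delta, hotel, charlie.
Key observation: the order's first zero-slack moment is foxtrot ((0, 0, 4) needed, (0, 1, 4) free — a requested resource with nothing to spare).
Walking it through:
  pool = (0, 0, 1)
  alpha needs (0, 0, 0) <= (0, 0, 1) -> finishes; pool += (0, 1, 3) = (0, 1, 4)
  foxtrot needs (0, 0, 4) <= (0, 1, 4) -> finishes; pool += (1, 0, 0) = (1, 1, 4)
  golf needs (1, 1, 2) <= (1, 1, 4) -> finishes; pool += (0, 1, 0) = (1, 2, 4)
  bravo needs (0, 2, 3) <= (1, 2, 4) -> finishes; pool += (1, 0, 1) = (2, 2, 5)
  delta needs (1, 2, 5) <= (2, 2, 5) -> finishes; pool += (1, 0, 0) = (3, 2, 5)
  hotel needs (1, 2, 5) <= (3, 2, 5) -> finishes; pool += (1, 1, 0) = (4, 3, 5)
  charlie needs (4, 0, 3) <= (4, 3, 5) -> finishes; pool += (2, 2, 0) = (6, 5, 5)


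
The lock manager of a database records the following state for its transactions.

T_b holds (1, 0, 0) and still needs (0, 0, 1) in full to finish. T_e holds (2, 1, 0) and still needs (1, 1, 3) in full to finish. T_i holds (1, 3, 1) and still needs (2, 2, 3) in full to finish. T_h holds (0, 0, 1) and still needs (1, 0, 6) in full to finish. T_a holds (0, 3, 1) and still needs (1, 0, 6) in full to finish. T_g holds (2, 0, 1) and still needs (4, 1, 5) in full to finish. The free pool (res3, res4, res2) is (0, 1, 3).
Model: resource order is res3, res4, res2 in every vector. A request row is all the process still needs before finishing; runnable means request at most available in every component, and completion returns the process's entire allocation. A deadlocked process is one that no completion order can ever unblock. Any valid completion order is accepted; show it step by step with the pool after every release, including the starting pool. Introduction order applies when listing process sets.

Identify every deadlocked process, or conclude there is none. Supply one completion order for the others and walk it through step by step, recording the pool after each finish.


Deadlocked set: T_h, T_a and T_g.
Key observation: once T_b, T_e, T_i finish, the pool peaks at (4, 5, 4) — and every remaining process still needs more res2 than that.
A valid finishing order for the others: T_b, T_e, T_i. Step-by-step check:
  pool = (0, 1, 3)
  T_b needs (0, 0, 1) <= (0, 1, 3) -> finishes; pool += (1, 0, 0) = (1, 1, 3)
  T_e needs (1, 1, 3) <= (1, 1, 3) -> finishes; pool += (2, 1, 0) = (3, 2, 3)
  T_i needs (2, 2, 3) <= (3, 2, 3) -> finishes; pool += (1, 3, 1) = (4, 5, 4)
The blocked processes can never fit:
  T_h cannot run: need (1, 0, 6) vs free (4, 5, 4) (insufficient res2)
  T_a cannot run: need (1, 0, 6) vs free (4, 5, 4) (insufficient res2)
  T_g cannot run: need (4, 1, 5) vs free (4, 5, 4) (insufficient res2)


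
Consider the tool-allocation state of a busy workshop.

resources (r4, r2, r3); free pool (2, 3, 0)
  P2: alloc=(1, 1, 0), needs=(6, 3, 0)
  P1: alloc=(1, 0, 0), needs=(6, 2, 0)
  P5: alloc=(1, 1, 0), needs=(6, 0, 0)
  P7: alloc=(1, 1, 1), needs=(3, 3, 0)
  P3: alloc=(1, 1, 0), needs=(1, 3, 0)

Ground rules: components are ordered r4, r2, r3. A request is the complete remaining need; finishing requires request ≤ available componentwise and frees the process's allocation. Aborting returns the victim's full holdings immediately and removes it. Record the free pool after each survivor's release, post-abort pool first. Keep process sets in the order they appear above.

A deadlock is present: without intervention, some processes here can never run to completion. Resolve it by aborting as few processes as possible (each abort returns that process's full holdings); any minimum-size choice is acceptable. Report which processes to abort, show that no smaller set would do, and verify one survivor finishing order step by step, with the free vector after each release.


Abort P2 and P1.
Key observation: no ordering could ever have run P5 before the abort of P2 and P1; with (2, 1, 0) back in the pool it fits at step 3.
Minimality, checking each single-abort alternative: P2 alone leaves P1 blocked (short on r4); P1 alone leaves P2 blocked (short on r4); P5 alone leaves P2 blocked (short on r4); P7 alone leaves P2 blocked (short on r4); P3 alone leaves P2 blocked (short on r4).
The survivors complete as P3, P7, P5. Walking it through (starting from the post-abort pool):
  pool = (4, 4, 0)
  P3: need (1, 3, 0) fits (4, 4, 0); releases (1, 1, 0), pool now (5, 5, 0)
  P7: need (3, 3, 0) fits (5, 5, 0); releases (1, 1, 1), pool now (6, 6, 1)
  P5: need (6, 0, 0) fits (6, 6, 1); releases (1, 1, 0), pool now (7, 7, 1)


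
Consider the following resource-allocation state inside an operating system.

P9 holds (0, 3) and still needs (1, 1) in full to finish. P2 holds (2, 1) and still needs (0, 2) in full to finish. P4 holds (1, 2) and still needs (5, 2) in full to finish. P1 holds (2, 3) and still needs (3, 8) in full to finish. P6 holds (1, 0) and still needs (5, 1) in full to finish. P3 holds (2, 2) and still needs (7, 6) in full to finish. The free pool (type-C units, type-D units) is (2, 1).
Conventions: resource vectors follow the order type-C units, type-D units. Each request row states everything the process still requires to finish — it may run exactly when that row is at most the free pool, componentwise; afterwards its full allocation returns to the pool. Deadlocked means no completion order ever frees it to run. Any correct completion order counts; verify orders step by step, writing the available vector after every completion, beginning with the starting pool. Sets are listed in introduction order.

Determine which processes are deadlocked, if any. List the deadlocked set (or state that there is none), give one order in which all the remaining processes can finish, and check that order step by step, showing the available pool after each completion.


The deadlocked set is P4, P1, P6 and P3.
Key observation: after P9, P2 the pool peaks at (4, 5), and each blocked process is short somewhere: P4 on type-C units; P1 on type-D units; P6 on type-C units; P3 on type-C units, type-D units.
The rest can finish in the order P9, P2. Step-by-step check:
  pool = (2, 1)
  P9: need (1, 1) fits (2, 1); releases (0, 3), pool now (2, 4)
  P2: need (0, 2) fits (2, 4); releases (2, 1), pool now (4, 5)
The blocked processes can never fit:
  P4 cannot run: need (5, 2) vs free (4, 5) (insufficient type-C units)
  P1 cannot run: need (3, 8) vs free (4, 5) (insufficient type-D units)
  P6 cannot run: need (5, 1) vs free (4, 5) (insufficient type-C units)
  P3 cannot run: need (7, 6) vs free (4, 5) (insufficient type-C units and type-D units)


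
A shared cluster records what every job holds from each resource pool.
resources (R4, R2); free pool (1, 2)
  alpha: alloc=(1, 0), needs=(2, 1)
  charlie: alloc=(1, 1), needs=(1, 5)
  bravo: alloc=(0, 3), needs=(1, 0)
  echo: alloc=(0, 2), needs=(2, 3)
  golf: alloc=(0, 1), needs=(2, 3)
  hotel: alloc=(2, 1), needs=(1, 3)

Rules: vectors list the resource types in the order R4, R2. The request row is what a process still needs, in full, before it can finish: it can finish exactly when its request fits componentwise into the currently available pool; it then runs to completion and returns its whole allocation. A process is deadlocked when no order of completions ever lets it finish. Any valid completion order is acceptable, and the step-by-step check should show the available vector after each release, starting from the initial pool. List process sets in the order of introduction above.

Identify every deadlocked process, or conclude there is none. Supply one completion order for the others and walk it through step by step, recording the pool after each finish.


Nothing here is deadlocked.
Key observation: the pool covers bravo at once, and every later process fits after earlier releases.
A valid finishing order for the others: bravo, hotel, alpha, golf, echo, charlie. Step-by-step check:
  pool = (1, 2)
  run bravo (needs (1, 0), free (1, 2)); after release of (0, 3) the pool is (1, 5)
  run hotel (needs (1, 3), free (1, 5)); after release of (2, 1) the pool is (3, 6)
  run alpha (needs (2, 1), free (3, 6)); after release of (1, 0) the pool is (4, 6)
  run golf (needs (2, 3), free (4, 6)); after release of (0, 1) the pool is (4, 7)
  run echo (needs (2, 3), free (4, 7)); after release of (0, 2) the pool is (4, 9)
  run charlie (needs (1, 5), free (4, 9)); after release of (1, 1) the pool is (5, 10)


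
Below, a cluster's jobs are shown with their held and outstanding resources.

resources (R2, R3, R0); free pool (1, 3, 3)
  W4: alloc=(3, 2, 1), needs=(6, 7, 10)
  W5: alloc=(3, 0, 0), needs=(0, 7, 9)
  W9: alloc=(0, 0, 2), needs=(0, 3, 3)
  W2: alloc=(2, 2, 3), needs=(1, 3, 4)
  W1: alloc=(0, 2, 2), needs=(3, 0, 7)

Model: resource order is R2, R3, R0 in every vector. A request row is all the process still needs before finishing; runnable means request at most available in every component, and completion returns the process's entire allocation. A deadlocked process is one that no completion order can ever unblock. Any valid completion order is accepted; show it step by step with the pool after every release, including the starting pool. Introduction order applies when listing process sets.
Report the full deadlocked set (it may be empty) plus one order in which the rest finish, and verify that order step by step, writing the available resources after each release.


The deadlocked set is empty.
Key observation: W9 fits the free pool immediately, and its release cascades until everyone finishes.
One completion order for the rest: W9, W2, W1, W5, W4. Step-by-step check:
  pool = (1, 3, 3)
  W9 needs (0, 3, 3) <= (1, 3, 3) -> finishes; pool += (0, 0, 2) = (1, 3, 5)
  W2 needs (1, 3, 4) <= (1, 3, 5) -> finishes; pool += (2, 2, 3) = (3, 5, 8)
  W1 needs (3, 0, 7) <= (3, 5, 8) -> finishes; pool += (0, 2, 2) = (3, 7, 10)
  W5 needs (0, 7, 9) <= (3, 7, 10) -> finishes; pool += (3, 0, 0) = (6, 7, 10)
  W4 needs (6, 7, 10) <= (6, 7, 10) -> finishes; pool += (3, 2, 1) = (9, 9, 11)


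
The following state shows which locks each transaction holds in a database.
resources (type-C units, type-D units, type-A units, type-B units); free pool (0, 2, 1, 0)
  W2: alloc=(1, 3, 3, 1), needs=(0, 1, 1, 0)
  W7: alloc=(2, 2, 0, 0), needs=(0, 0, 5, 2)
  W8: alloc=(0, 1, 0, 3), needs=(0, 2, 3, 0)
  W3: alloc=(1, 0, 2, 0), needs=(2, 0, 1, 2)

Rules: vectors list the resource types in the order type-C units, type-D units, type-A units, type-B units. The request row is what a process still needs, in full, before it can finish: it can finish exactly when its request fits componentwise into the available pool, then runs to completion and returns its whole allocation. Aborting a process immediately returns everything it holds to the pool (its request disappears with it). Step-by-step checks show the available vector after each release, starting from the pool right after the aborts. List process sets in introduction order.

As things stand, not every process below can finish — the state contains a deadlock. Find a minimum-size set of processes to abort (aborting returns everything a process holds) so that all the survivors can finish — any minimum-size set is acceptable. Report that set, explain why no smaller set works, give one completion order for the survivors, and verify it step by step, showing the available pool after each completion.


The answer: abort W3.
Key observation: W7 was stuck for good until W3 gave back (1, 0, 2, 0); in the order shown it finishes at step 3.
Minimality: the empty abort set fails — the state is deadlocked as it stands.
The survivors complete as W8, W2, W7. Verifying each step (starting from the post-abort pool):
  pool = (1, 2, 3, 0)
  W8 needs (0, 2, 3, 0) <= (1, 2, 3, 0) -> finishes; pool += (0, 1, 0, 3) = (1, 3, 3, 3)
  W2 needs (0, 1, 1, 0) <= (1, 3, 3, 3) -> finishes; pool += (1, 3, 3, 1) = (2, 6, 6, 4)
  W7 needs (0, 0, 5, 2) <= (2, 6, 6, 4) -> finishes; pool += (2, 2, 0, 0) = (4, 8, 6, 4)


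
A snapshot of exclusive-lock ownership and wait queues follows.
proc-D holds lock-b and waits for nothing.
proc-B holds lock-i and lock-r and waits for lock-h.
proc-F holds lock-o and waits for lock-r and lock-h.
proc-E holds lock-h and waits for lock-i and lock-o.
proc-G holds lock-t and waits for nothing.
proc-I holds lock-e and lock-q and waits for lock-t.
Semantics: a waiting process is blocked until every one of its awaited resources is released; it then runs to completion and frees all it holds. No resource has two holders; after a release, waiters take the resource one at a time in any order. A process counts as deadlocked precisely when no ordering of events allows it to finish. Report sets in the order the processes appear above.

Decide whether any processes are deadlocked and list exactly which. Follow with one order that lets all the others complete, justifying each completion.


Deadlocked set: proc-B, proc-F and proc-E.
Key observation: the knot is the closed ring of waits proc-B -> proc-E -> proc-B; proc-F is caught in further circular waits.
A valid finishing order for the others: proc-D, proc-G, proc-I.
Verifying each step:
  run proc-D (it waits on nothing); releases lock-b
  run proc-G (it waits on nothing); releases lock-t
  run proc-I (all its waits — lock-t — are resolved); releases lock-e and lock-q


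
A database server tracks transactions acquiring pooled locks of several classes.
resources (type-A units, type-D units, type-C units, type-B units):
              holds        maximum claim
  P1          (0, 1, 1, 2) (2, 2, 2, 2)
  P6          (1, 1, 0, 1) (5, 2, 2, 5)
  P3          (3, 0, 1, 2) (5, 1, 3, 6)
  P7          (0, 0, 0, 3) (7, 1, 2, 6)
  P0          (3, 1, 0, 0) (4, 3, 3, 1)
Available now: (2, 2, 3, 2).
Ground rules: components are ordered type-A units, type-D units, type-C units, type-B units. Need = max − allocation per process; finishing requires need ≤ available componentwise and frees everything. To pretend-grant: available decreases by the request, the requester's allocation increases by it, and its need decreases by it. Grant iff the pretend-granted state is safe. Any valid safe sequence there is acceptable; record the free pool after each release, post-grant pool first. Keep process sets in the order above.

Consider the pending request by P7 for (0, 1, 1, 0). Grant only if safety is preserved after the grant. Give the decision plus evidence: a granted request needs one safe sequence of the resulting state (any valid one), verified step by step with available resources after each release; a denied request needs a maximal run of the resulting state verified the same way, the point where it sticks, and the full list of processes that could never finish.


GRANT. The post-grant state is safe; one safe sequence: P1, P0, P3, P6, P7.
Key observation: after the grant the pool drops to (2, 1, 2, 2), which still lets P1 finish first and unwind the rest.
Check on the post-grant state, step by step:
  pool = (2, 1, 2, 2)
  P1: need (2, 1, 1, 0) fits (2, 1, 2, 2); releases (0, 1, 1, 2), pool now (2, 2, 3, 4)
  P0: need (1, 2, 3, 1) fits (2, 2, 3, 4); releases (3, 1, 0, 0), pool now (5, 3, 3, 4)
  P3: need (2, 1, 2, 4) fits (5, 3, 3, 4); releases (3, 0, 1, 2), pool now (8, 3, 4, 6)
  P6: need (4, 1, 2, 4) fits (8, 3, 4, 6); releases (1, 1, 0, 1), pool now (9, 4, 4, 7)
  P7: need (7, 0, 1, 3) fits (9, 4, 4, 7); releases (0, 1, 1, 3), pool now (9, 5, 5, 10)


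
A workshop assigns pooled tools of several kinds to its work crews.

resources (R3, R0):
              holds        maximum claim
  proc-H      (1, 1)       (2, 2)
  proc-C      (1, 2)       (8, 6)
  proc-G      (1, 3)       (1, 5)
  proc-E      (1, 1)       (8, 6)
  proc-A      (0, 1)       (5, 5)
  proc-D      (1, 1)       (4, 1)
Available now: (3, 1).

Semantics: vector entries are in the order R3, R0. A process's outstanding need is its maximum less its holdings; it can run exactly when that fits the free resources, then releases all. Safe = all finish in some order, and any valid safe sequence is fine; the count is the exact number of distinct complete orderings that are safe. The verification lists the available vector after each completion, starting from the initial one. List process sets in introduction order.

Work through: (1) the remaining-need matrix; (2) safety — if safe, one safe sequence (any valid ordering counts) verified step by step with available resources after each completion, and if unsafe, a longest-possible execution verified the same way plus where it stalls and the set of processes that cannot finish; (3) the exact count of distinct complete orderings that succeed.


(1) Need matrix, components ordered R3, R0:
  proc-H: (1, 1)
  proc-C: (7, 4)
  proc-G: (0, 2)
  proc-E: (7, 5)
  proc-A: (5, 4)
  proc-D: (3, 0)
(2) The state is UNSAFE.
Key observation: after proc-D, proc-G, proc-A, proc-H complete, (6, 7) is the best the pool ever gets, yet each leftover process wants more R3.
Going as far as possible: proc-D, proc-G, proc-A, proc-H; after that, nothing fits. Verifying each step:
  pool = (3, 1)
  proc-D: need (3, 0) fits (3, 1); releases (1, 1), pool now (4, 2)
  proc-G: need (0, 2) fits (4, 2); releases (1, 3), pool now (5, 5)
  proc-A: need (5, 4) fits (5, 5); releases (0, 1), pool now (5, 6)
  proc-H: need (1, 1) fits (5, 6); releases (1, 1), pool now (6, 7)
  blocked: proc-C wants (7, 4), pool (6, 7) — not enough R3
  blocked: proc-E wants (7, 5), pool (6, 7) — not enough R3
Never able to finish: proc-C and proc-E.
(3) Exactly 0 of the possible complete orderings are safe sequences.


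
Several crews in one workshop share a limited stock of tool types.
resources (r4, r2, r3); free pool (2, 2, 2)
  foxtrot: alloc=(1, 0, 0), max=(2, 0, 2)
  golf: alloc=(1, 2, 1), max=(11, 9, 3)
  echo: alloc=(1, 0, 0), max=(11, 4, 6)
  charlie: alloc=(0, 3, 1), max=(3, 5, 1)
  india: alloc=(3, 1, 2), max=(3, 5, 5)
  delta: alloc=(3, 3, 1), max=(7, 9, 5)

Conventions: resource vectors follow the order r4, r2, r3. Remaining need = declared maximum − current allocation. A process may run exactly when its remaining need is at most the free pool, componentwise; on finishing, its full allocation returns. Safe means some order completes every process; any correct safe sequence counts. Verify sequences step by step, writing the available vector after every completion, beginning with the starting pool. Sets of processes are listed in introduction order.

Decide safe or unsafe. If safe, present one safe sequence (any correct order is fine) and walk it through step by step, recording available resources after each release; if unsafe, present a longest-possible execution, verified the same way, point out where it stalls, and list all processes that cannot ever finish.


UNSAFE — no complete ordering exists.
Key observation: foxtrot, charlie, india, delta can finish, but then (9, 9, 6) is all there is, and the blocked group's r4 demands exceed it.
Going as far as possible: foxtrot, charlie, india, delta; after that, nothing fits. Walking it through:
  pool = (2, 2, 2)
  foxtrot needs (1, 0, 2) <= (2, 2, 2) -> finishes; pool += (1, 0, 0) = (3, 2, 2)
  charlie needs (3, 2, 0) <= (3, 2, 2) -> finishes; pool += (0, 3, 1) = (3, 5, 3)
  india needs (0, 4, 3) <= (3, 5, 3) -> finishes; pool += (3, 1, 2) = (6, 6, 5)
  delta needs (4, 6, 4) <= (6, 6, 5) -> finishes; pool += (3, 3, 1) = (9, 9, 6)
  golf cannot run: need (10, 7, 2) vs free (9, 9, 6) (insufficient r4)
  echo cannot run: need (10, 4, 6) vs free (9, 9, 6) (insufficient r4)
Processes that can never finish: golf and echo.


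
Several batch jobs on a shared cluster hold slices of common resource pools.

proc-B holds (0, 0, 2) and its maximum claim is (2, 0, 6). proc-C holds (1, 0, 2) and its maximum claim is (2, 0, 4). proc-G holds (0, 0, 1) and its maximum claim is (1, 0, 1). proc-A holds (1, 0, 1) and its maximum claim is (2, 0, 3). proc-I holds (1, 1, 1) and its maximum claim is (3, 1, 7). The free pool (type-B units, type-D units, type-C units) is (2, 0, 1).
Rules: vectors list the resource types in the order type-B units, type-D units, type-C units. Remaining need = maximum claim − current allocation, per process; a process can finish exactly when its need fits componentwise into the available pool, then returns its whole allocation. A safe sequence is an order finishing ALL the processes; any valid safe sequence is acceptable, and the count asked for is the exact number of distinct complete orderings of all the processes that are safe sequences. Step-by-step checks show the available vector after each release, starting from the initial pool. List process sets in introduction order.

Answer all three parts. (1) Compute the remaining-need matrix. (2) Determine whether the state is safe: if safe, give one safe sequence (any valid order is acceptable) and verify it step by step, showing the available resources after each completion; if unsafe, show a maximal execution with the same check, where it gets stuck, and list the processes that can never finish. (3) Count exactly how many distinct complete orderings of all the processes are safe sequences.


(1) Remaining need (order type-B units, type-D units, type-C units):
  proc-B: (2, 0, 4)
  proc-C: (1, 0, 2)
  proc-G: (1, 0, 0)
  proc-A: (1, 0, 2)
  proc-I: (2, 0, 6)
(2) SAFE. One safe sequence: proc-G, proc-C, proc-A, proc-B, proc-I.
Key observation: proc-C marks the first exact bind of the order: its need (1, 0, 2) fits the free (2, 0, 2) with zero slack on a requested resource.
Walking it through:
  pool = (2, 0, 1)
  run proc-G (needs (1, 0, 0), free (2, 0, 1)); after release of (0, 0, 1) the pool is (2, 0, 2)
  run proc-C (needs (1, 0, 2), free (2, 0, 2)); after release of (1, 0, 2) the pool is (3, 0, 4)
  run proc-A (needs (1, 0, 2), free (3, 0, 4)); after release of (1, 0, 1) the pool is (4, 0, 5)
  run proc-B (needs (2, 0, 4), free (4, 0, 5)); after release of (0, 0, 2) the pool is (4, 0, 7)
  run proc-I (needs (2, 0, 6), free (4, 0, 7)); after release of (1, 1, 1) the pool is (5, 1, 8)
(3) Precisely 4 of the possible complete orderings are safe sequences.


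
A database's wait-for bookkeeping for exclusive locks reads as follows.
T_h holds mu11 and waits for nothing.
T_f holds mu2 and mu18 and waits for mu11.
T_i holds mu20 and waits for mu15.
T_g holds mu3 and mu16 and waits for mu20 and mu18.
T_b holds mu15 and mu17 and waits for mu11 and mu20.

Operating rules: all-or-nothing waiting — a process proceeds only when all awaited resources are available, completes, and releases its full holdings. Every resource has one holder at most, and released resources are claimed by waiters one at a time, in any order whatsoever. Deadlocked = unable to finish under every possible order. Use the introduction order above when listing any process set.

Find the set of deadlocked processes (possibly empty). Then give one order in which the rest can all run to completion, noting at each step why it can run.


The deadlocked set is T_i, T_g and T_b.
Key observation: the wait chain closes on itself along T_i -> T_b -> T_i; T_g waits into the deadlock from upstream.
The rest can finish in the order T_h, T_f.
Walking it through:
  run T_h (it waits on nothing); releases mu11
  T_f waits on mu11 — all released -> runs and releases mu2 and mu18


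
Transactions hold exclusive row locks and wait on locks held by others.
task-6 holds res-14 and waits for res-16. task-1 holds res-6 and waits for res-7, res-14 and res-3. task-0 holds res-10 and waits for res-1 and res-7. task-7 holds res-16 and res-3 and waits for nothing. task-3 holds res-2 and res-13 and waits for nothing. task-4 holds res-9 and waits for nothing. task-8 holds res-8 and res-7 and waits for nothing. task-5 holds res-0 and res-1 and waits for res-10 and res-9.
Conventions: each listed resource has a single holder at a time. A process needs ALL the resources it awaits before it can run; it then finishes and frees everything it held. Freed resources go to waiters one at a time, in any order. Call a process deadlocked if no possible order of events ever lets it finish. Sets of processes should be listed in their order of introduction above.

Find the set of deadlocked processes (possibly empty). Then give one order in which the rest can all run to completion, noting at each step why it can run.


Deadlocked set: task-0 and task-5.
Key observation: the wait chain closes on itself along task-0 -> task-5 -> task-0; no other process is dragged down with it.
A valid finishing order for the others: task-7, task-8, task-6, task-4, task-3, task-1.
Verifying each step:
  run task-7 (it waits on nothing); releases res-16 and res-3
  run task-8 (it waits on nothing); releases res-8 and res-7
  run task-6 (all its waits — res-16 — are resolved); releases res-14
  run task-4 (it waits on nothing); releases res-9
  run task-3 (it waits on nothing); releases res-2 and res-13
  run task-1 (all its waits — res-7, res-14 and res-3 — are resolved); releases res-6


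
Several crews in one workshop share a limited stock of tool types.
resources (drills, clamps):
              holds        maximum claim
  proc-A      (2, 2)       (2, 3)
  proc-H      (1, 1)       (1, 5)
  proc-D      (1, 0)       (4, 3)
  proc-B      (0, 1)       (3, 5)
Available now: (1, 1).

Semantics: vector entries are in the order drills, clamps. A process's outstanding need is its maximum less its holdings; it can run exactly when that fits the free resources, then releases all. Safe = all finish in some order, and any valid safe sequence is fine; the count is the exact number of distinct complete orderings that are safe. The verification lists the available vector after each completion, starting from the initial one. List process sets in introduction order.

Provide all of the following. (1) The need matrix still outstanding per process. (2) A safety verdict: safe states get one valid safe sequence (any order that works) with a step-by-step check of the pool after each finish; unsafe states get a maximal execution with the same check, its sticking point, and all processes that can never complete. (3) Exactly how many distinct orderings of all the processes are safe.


(1) Outstanding need per process (order drills, clamps):
  proc-A: (0, 1)
  proc-H: (0, 4)
  proc-D: (3, 3)
  proc-B: (3, 4)
(2) UNSAFE — no complete ordering exists.
Key observation: proc-A, proc-D can finish, but then (4, 3) is all there is, and the blocked group's clamps demands exceed it.
The run proc-A, proc-D cannot be extended any further. Step-by-step check:
  pool = (1, 1)
  run proc-A (needs (0, 1), free (1, 1)); after release of (2, 2) the pool is (3, 3)
  run proc-D (needs (3, 3), free (3, 3)); after release of (1, 0) the pool is (4, 3)
  blocked: proc-H wants (0, 4), pool (4, 3) — not enough clamps
  blocked: proc-B wants (3, 4), pool (4, 3) — not enough clamps
Permanently blocked: proc-H and proc-B.
(3) The exact count: 0 of the possible complete orderings are safe sequences.


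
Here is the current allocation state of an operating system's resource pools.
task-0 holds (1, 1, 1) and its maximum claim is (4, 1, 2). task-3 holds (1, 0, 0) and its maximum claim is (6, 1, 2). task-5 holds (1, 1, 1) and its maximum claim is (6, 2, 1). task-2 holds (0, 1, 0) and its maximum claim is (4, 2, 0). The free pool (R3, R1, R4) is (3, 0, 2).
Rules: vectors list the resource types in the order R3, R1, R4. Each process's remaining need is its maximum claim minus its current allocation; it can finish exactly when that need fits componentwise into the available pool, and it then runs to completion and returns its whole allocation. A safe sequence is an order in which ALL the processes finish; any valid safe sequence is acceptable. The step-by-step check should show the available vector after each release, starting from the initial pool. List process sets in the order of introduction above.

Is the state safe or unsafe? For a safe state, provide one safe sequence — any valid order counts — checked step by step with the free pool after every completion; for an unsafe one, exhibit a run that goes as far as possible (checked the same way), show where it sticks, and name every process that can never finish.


The state is UNSAFE.
Key observation: R3 is the bottleneck — with task-0, task-2 done the pool holds (4, 2, 3), short of every remaining need.
Going as far as possible: task-0, task-2; after that, nothing fits. Verifying each step:
  pool = (3, 0, 2)
  task-0: need (3, 0, 1) fits (3, 0, 2); releases (1, 1, 1), pool now (4, 1, 3)
  task-2: need (4, 1, 0) fits (4, 1, 3); releases (0, 1, 0), pool now (4, 2, 3)
  task-3 cannot run: need (5, 1, 2) vs free (4, 2, 3) (insufficient R3)
  task-5 cannot run: need (5, 1, 0) vs free (4, 2, 3) (insufficient R3)
Permanently blocked: task-3 and task-5.


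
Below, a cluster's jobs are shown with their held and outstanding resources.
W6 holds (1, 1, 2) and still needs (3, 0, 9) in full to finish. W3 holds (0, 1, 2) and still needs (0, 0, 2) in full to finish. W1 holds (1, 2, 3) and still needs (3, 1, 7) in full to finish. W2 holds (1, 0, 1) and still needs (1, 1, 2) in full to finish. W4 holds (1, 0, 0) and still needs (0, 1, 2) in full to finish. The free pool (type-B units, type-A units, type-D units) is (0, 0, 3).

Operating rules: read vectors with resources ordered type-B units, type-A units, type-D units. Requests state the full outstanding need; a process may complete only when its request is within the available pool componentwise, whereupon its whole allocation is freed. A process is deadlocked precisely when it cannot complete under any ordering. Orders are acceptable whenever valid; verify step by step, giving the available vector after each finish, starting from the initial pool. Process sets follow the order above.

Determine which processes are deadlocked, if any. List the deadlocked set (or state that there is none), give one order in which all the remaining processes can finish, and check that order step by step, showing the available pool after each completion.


Deadlocked set: W6 and W1.
Key observation: the wall is type-B units: completing W3, W4, W2 brings the pool only to (2, 1, 6), and all the rest need more.
The rest can finish in the order W3, W4, W2. Check, step by step:
  pool = (0, 0, 3)
  run W3 (needs (0, 0, 2), free (0, 0, 3)); after release of (0, 1, 2) the pool is (0, 1, 5)
  run W4 (needs (0, 1, 2), free (0, 1, 5)); after release of (1, 0, 0) the pool is (1, 1, 5)
  run W2 (needs (1, 1, 2), free (1, 1, 5)); after release of (1, 0, 1) the pool is (2, 1, 6)
The blocked processes can never fit:
  W6 cannot run: need (3, 0, 9) vs free (2, 1, 6) (insufficient type-B units and type-D units)
  W1 cannot run: need (3, 1, 7) vs free (2, 1, 6) (insufficient type-B units and type-D units)


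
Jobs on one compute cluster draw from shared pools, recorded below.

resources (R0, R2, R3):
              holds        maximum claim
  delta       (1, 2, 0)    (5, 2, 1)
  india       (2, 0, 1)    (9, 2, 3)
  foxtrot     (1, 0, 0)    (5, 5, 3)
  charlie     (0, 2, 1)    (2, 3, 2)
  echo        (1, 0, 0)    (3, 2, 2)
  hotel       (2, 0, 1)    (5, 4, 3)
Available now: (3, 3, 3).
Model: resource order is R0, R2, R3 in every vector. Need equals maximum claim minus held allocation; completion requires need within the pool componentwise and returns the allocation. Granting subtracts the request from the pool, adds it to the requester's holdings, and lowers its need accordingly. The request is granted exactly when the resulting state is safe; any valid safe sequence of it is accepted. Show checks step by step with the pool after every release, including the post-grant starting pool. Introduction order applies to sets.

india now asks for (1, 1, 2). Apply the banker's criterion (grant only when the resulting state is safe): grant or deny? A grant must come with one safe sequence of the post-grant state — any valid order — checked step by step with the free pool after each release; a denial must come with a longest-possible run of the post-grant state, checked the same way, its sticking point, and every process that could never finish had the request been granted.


GRANT — the state after the grant stays safe, e.g. via charlie, echo, hotel, delta, foxtrot, india.
Key observation: the grant leaves (2, 2, 1) free — enough for charlie, whose release restarts the cascade.
Check on the post-grant state, step by step:
  pool = (2, 2, 1)
  run charlie (needs (2, 1, 1), free (2, 2, 1)); after release of (0, 2, 1) the pool is (2, 4, 2)
  run echo (needs (2, 2, 2), free (2, 4, 2)); after release of (1, 0, 0) the pool is (3, 4, 2)
  run hotel (needs (3, 4, 2), free (3, 4, 2)); after release of (2, 0, 1) the pool is (5, 4, 3)
  run delta (needs (4, 0, 1), free (5, 4, 3)); after release of (1, 2, 0) the pool is (6, 6, 3)
  run foxtrot (needs (4, 5, 3), free (6, 6, 3)); after release of (1, 0, 0) the pool is (7, 6, 3)
  run india (needs (6, 1, 0), free (7, 6, 3)); after release of (3, 1, 3) the pool is (10, 7, 6)


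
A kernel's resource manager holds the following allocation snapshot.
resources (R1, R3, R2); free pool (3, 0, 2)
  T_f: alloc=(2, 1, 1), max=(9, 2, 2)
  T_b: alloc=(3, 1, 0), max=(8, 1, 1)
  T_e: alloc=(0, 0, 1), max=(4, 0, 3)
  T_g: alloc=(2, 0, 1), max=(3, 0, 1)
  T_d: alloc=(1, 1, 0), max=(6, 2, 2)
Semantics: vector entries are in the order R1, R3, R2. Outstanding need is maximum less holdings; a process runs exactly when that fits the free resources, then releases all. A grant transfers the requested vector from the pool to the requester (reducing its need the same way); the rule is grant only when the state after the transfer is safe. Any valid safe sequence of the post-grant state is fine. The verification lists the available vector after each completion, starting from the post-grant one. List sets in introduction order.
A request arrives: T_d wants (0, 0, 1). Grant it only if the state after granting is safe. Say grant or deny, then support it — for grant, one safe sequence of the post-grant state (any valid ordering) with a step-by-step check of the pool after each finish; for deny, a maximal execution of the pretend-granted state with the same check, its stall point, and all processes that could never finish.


GRANT — the state after the grant stays safe, e.g. via T_g, T_e, T_b, T_d, T_f.
Key observation: even at the reduced pool (3, 0, 1), T_g fits immediately, so safety survives the grant.
Verifying the post-grant state step by step:
  pool = (3, 0, 1)
  T_g needs (1, 0, 0) <= (3, 0, 1) -> finishes; pool += (2, 0, 1) = (5, 0, 2)
  T_e needs (4, 0, 2) <= (5, 0, 2) -> finishes; pool += (0, 0, 1) = (5, 0, 3)
  T_b needs (5, 0, 1) <= (5, 0, 3) -> finishes; pool += (3, 1, 0) = (8, 1, 3)
  T_d needs (5, 1, 1) <= (8, 1, 3) -> finishes; pool += (1, 1, 1) = (9, 2, 4)
  T_f needs (7, 1, 1) <= (9, 2, 4) -> finishes; pool += (2, 1, 1) = (11, 3, 5)


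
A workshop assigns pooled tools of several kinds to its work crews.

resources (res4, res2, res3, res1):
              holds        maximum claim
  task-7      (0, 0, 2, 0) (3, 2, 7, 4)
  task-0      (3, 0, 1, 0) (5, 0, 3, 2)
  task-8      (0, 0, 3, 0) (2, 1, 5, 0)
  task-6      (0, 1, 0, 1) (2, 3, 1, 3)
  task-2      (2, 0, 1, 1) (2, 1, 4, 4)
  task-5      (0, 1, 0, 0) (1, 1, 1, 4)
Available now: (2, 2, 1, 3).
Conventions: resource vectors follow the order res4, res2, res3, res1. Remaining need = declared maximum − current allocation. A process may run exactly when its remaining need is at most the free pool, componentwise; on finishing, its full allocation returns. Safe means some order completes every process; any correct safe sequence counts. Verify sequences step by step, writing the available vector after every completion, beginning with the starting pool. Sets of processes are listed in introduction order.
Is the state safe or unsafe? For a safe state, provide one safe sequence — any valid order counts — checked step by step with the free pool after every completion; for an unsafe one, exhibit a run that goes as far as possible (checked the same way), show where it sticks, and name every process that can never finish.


UNSAFE — no complete ordering exists.
Key observation: the pool after task-6, task-5 is (2, 4, 1, 4); every surviving request exceeds it in res3, so progress ends there.
A maximal execution: task-6, task-5 — then nothing else fits. Check, step by step:
  pool = (2, 2, 1, 3)
  task-6 needs (2, 2, 1, 2) <= (2, 2, 1, 3) -> finishes; pool += (0, 1, 0, 1) = (2, 3, 1, 4)
  task-5 needs (1, 0, 1, 4) <= (2, 3, 1, 4) -> finishes; pool += (0, 1, 0, 0) = (2, 4, 1, 4)
  blocked: task-7 wants (3, 2, 5, 4), pool (2, 4, 1, 4) — not enough res4 and res3
  blocked: task-0 wants (2, 0, 2, 2), pool (2, 4, 1, 4) — not enough res3
  blocked: task-8 wants (2, 1, 2, 0), pool (2, 4, 1, 4) — not enough res3
  blocked: task-2 wants (0, 1, 3, 3), pool (2, 4, 1, 4) — not enough res3
Processes that can never finish: task-7, task-0, task-8 and task-2.


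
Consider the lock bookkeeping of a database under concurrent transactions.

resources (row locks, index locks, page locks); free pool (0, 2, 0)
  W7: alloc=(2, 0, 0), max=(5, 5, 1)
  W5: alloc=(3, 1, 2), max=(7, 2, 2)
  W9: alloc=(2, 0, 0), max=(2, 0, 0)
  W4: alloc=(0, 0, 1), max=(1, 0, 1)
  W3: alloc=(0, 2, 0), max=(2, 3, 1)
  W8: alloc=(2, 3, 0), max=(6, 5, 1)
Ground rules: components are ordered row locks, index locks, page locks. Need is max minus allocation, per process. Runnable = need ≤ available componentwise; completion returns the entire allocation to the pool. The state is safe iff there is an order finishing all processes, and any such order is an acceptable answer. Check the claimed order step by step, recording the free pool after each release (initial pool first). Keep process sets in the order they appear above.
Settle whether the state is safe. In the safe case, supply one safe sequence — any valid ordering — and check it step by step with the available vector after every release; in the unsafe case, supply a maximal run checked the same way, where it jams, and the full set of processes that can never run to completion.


UNSAFE.
Key observation: the pool after W9, W4, W3 is (2, 4, 1); every surviving request exceeds it in row locks, so progress ends there.
The run W9, W4, W3 cannot be extended any further. Verifying each step:
  pool = (0, 2, 0)
  run W9 (needs (0, 0, 0), free (0, 2, 0)); after release of (2, 0, 0) the pool is (2, 2, 0)
  run W4 (needs (1, 0, 0), free (2, 2, 0)); after release of (0, 0, 1) the pool is (2, 2, 1)
  run W3 (needs (2, 1, 1), free (2, 2, 1)); after release of (0, 2, 0) the pool is (2, 4, 1)
  W7 cannot run: need (3, 5, 1) vs free (2, 4, 1) (insufficient row locks and index locks)
  W5 cannot run: need (4, 1, 0) vs free (2, 4, 1) (insufficient row locks)
  W8 cannot run: need (4, 2, 1) vs free (2, 4, 1) (insufficient row locks)
Processes that can never finish: W7, W5 and W8.


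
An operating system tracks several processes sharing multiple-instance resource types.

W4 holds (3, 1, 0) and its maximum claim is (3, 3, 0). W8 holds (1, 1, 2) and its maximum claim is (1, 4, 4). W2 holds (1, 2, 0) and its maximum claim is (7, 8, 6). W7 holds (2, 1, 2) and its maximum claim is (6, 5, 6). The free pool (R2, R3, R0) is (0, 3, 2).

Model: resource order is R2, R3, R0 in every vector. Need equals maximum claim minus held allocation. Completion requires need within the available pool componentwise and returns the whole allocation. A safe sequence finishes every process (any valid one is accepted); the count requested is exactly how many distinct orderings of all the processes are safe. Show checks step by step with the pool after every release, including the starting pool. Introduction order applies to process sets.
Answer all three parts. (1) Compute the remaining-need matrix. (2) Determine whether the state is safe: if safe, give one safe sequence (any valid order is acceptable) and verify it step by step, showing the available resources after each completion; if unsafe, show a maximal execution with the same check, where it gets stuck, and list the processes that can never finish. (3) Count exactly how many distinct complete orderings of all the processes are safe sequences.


(1) Need matrix, components ordered R2, R3, R0:
  W4: (0, 2, 0)
  W8: (0, 3, 2)
  W2: (6, 6, 6)
  W7: (4, 4, 4)
(2) SAFE — a valid safe sequence is W4, W8, W7, W2.
Key observation: the first exact fit in this order is W8 — it needs (0, 3, 2) with (3, 4, 2) free, meeting a requested resource to the last unit.
Walking it through:
  pool = (0, 3, 2)
  W4 needs (0, 2, 0) <= (0, 3, 2) -> finishes; pool += (3, 1, 0) = (3, 4, 2)
  W8 needs (0, 3, 2) <= (3, 4, 2) -> finishes; pool += (1, 1, 2) = (4, 5, 4)
  W7 needs (4, 4, 4) <= (4, 5, 4) -> finishes; pool += (2, 1, 2) = (6, 6, 6)
  W2 needs (6, 6, 6) <= (6, 6, 6) -> finishes; pool += (1, 2, 0) = (7, 8, 6)
(3) Exactly 2 of the possible complete orderings are safe sequences.
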